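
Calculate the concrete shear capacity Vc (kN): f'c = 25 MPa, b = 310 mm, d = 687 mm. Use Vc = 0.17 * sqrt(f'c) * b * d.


Vc = 0.17 * sqrt(25) * 310 * 687 / 1000
= 181.02 kN

181.02


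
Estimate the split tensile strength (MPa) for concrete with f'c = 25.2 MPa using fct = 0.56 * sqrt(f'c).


fct = 0.56 * sqrt(25.2)
= 0.56 * 5.02
= 2.811 MPa

2.811


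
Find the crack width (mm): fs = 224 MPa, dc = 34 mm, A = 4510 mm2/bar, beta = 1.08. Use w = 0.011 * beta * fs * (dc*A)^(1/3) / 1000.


w = 0.011 * beta * fs * (dc * A)^(1/3) / 1000
= 0.011 * 1.08 * 224 * (34 * 4510)^(1/3) / 1000
= 0.142 mm

0.142


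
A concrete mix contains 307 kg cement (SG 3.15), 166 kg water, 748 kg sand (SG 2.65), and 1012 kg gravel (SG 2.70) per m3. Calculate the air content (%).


Vol cement = 307 / (3.15 * 1000) = 0.09746 m3
Vol water = 166 / 1000 = 0.166 m3
Vol sand = 748 / (2.65 * 1000) = 0.282264 m3
Vol gravel = 1012 / (2.70 * 1000) = 0.374815 m3
Total solid + water volume = 0.920539 m3
Air = (1 - 0.920539) * 100 = 7.95%

7.95


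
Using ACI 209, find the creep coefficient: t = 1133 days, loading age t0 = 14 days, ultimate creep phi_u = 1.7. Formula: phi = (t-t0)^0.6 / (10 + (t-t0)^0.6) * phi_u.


dt = 1133 - 14 = 1119
phi = 1119^0.6 / (10 + 1119^0.6) * 1.7
= 1.481

1.481


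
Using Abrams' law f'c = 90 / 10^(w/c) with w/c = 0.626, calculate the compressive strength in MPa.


f'c = 90 / 10^0.626
= 90 / 4.227
= 21.29 MPa

21.29


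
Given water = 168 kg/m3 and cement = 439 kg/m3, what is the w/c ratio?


w/c = water / cement
w/c = 168 / 439 = 0.383

0.383


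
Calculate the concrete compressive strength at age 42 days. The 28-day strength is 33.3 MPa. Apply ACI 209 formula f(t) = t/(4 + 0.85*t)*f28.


f(42) = 42 / (4 + 0.85 * 42) * 33.3
= 42 / 39.7 * 33.3
= 35.23 MPa

35.23


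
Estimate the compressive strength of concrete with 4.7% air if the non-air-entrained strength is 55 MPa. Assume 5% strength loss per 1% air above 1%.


Strength loss = (4.7 - 1) * 5 = 18.5%
f'c = 55 * (1 - 18.5/100)
= 44.82 MPa

44.82


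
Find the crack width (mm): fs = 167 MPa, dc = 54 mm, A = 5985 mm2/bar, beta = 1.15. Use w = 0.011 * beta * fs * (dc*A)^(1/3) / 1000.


w = 0.011 * beta * fs * (dc * A)^(1/3) / 1000
= 0.011 * 1.15 * 167 * (54 * 5985)^(1/3) / 1000
= 0.145 mm

0.145


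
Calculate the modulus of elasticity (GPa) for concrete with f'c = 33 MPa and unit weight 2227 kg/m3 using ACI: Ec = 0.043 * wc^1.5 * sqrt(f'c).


Ec = 0.043 * 2227^1.5 * sqrt(33) / 1000
= 25.96 GPa

25.96


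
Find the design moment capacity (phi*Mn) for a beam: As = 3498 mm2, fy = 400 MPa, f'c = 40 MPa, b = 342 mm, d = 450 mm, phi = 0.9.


a = As * fy / (0.85 * f'c * b)
= 3498 * 400 / (0.85 * 40 * 342)
= 120.3302 mm
Mn = As * fy * (d - a/2) / 10^6
= 545.457 kN-m
phi*Mn = 0.9 * 545.457 = 490.91 kN-m

490.91


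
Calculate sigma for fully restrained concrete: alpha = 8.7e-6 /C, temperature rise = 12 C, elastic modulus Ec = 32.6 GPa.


sigma = alpha * dT * Ec
= 8.7e-6 * 12 * 32.6 * 1000
= 3.403 MPa

3.403


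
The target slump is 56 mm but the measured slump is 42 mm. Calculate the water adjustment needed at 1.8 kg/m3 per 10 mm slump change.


Difference = 56 - 42 = 14 mm
Water adjustment = 14 * 1.8 / 10 = 2.5 kg/m3

2.5


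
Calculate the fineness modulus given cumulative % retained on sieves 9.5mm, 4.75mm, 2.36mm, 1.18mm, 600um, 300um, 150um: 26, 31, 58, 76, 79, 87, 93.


FM = sum(cumulative % retained) / 100
= 450 / 100
= 4.5

4.5


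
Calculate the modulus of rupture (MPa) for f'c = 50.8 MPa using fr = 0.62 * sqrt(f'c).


fr = 0.62 * sqrt(50.8)
= 4.419 MPa

4.419


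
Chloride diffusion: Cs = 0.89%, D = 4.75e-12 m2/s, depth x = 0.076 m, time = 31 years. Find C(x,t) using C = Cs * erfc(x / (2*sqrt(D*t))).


t_seconds = 31 * 365.25 * 24 * 3600 = 978285600.0 s
arg = 0.076 / (2 * sqrt(4.75e-12 * 978285600.0))
= 0.5574
erfc(0.5574) = 0.4305
C = 0.89 * 0.4305 = 0.3831%

0.3831


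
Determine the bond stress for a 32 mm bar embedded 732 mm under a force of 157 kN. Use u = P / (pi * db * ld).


u = P / (pi * db * ld)
= 157 * 1000 / (pi * 32 * 732)
= 2.133 MPa

2.133


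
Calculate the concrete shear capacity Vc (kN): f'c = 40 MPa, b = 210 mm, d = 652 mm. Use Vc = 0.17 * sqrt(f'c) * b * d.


Vc = 0.17 * sqrt(40) * 210 * 652 / 1000
= 147.21 kN

147.21


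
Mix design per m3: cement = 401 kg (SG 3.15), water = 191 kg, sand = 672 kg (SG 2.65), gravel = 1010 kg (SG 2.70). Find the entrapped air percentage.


Vol cement = 401 / (3.15 * 1000) = 0.127302 m3
Vol water = 191 / 1000 = 0.191 m3
Vol sand = 672 / (2.65 * 1000) = 0.253585 m3
Vol gravel = 1010 / (2.70 * 1000) = 0.374074 m3
Total solid + water volume = 0.945961 m3
Air = (1 - 0.945961) * 100 = 5.4%

5.4


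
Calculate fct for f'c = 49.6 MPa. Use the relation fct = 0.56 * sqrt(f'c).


fct = 0.56 * sqrt(49.6)
= 0.56 * 7.043
= 3.944 MPa

3.944


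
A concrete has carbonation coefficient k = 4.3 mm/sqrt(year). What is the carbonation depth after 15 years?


depth = k * sqrt(t)
= 4.3 * sqrt(15)
= 16.65 mm

16.65


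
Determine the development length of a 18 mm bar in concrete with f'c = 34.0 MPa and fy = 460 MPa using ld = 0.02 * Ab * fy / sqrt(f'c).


Ab = pi * 18^2 / 4 = 254.469 mm2
ld = 0.02 * 254.469 * 460 / sqrt(34.0)
= 401.5 mm

401.5


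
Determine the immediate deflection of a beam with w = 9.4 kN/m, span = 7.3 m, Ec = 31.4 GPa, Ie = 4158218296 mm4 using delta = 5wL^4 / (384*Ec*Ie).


Convert: L = 7.3 m = 7300 mm, Ec = 31.4 GPa = 31400 MPa
delta = 5 * 9.4 * 7300^4 / (384 * 31400 * 4158218296)
= 2.66 mm

2.66


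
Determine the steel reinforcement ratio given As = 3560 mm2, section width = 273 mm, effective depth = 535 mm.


rho = As / (b * d)
= 3560 / (273 * 535)
= 0.0244

0.0244


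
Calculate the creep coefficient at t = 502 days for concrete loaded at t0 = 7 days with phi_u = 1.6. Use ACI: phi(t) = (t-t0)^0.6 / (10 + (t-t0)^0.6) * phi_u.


dt = 502 - 7 = 495
phi = 495^0.6 / (10 + 495^0.6) * 1.6
= 1.289

1.289


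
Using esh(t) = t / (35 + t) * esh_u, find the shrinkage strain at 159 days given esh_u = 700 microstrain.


esh(159) = 159 / (35 + 159) * 700
= 159 / 194 * 700
= 573.7 microstrain

573.7


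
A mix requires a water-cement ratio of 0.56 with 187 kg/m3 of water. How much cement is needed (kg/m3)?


Cement = water / (w/c)
= 187 / 0.56
= 333.9 kg/m3

333.9


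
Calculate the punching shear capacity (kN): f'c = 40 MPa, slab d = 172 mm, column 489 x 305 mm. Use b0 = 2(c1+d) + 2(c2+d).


b0 = 2*(489 + 172) + 2*(305 + 172) = 2276 mm
Vc = 0.33 * sqrt(40) * 2276 * 172 / 1000
= 817.04 kN

817.04


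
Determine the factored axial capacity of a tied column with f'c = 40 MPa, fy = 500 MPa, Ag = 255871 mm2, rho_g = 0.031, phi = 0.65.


Ast = rho * Ag = 0.031 * 255871 = 7932.001 mm2
phi*Pn = 0.65 * 0.80 * (0.85 * 40 * (255871 - 7932.001) + 500 * 7932.001) / 1000
= 6445.88 kN

6445.88


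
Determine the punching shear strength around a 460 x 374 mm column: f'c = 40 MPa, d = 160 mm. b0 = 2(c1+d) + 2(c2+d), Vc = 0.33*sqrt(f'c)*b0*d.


b0 = 2*(460 + 160) + 2*(374 + 160) = 2308 mm
Vc = 0.33 * sqrt(40) * 2308 * 160 / 1000
= 770.73 kN

770.73


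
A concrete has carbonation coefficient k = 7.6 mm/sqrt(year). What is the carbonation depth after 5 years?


depth = k * sqrt(t)
= 7.6 * sqrt(5)
= 16.99 mm

16.99


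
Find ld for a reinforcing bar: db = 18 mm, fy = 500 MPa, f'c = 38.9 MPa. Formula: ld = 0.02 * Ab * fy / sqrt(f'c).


Ab = pi * 18^2 / 4 = 254.469 mm2
ld = 0.02 * 254.469 * 500 / sqrt(38.9)
= 408.0 mm

408.0


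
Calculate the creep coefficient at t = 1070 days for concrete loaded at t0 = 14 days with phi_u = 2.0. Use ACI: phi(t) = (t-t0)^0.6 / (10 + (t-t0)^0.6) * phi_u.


dt = 1070 - 14 = 1056
phi = 1056^0.6 / (10 + 1056^0.6) * 2.0
= 1.734

1.734


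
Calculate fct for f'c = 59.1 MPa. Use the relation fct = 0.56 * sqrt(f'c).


fct = 0.56 * sqrt(59.1)
= 0.56 * 7.688
= 4.305 MPa

4.305


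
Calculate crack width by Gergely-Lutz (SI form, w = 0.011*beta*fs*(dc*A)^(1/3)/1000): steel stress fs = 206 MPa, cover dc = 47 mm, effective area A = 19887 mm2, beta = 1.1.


w = 0.011 * beta * fs * (dc * A)^(1/3) / 1000
= 0.011 * 1.1 * 206 * (47 * 19887)^(1/3) / 1000
= 0.244 mm

0.244


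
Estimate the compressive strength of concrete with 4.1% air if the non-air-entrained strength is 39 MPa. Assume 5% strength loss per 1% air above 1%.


Strength loss = (4.1 - 1) * 5 = 15.5%
f'c = 39 * (1 - 15.5/100)
= 32.95 MPa

32.95


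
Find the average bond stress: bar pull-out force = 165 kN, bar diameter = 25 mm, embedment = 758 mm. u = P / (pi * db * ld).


u = P / (pi * db * ld)
= 165 * 1000 / (pi * 25 * 758)
= 2.772 MPa

2.772


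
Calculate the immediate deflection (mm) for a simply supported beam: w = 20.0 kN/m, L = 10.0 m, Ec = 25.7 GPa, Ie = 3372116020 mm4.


Convert: L = 10.0 m = 10000 mm, Ec = 25.7 GPa = 25700 MPa
delta = 5 * 20.0 * 10000^4 / (384 * 25700 * 3372116020)
= 30.05 mm

30.05


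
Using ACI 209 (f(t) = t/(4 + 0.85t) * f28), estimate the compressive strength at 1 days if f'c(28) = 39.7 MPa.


f(1) = 1 / (4 + 0.85 * 1) * 39.7
= 1 / 4.85 * 39.7
= 8.19 MPa

8.19


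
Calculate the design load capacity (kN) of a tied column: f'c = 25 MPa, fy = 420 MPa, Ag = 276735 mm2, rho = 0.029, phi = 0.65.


Ast = rho * Ag = 0.029 * 276735 = 8025.315 mm2
phi*Pn = 0.65 * 0.80 * (0.85 * 25 * (276735 - 8025.315) + 420 * 8025.315) / 1000
= 4721.97 kN

4721.97


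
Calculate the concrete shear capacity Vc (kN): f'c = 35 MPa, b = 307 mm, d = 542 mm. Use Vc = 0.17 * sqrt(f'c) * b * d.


Vc = 0.17 * sqrt(35) * 307 * 542 / 1000
= 167.35 kN

167.35


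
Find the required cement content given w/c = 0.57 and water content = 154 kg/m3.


Cement = water / (w/c)
= 154 / 0.57
= 270.2 kg/m3

270.2


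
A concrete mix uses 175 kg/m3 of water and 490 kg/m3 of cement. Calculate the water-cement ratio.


w/c = water / cement
w/c = 175 / 490 = 0.357

0.357


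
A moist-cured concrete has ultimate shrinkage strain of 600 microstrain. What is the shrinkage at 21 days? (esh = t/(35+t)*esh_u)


esh(21) = 21 / (35 + 21) * 600
= 21 / 56 * 600
= 225.0 microstrain

225.0


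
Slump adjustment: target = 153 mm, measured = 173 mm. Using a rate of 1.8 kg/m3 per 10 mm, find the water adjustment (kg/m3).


Difference = 153 - 173 = -20 mm
Water adjustment = -20 * 1.8 / 10 = -3.6 kg/m3

-3.6


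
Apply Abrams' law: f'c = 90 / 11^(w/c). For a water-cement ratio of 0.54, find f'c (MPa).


f'c = 90 / 11^0.54
= 90 / 3.65
= 24.65 MPa

24.65


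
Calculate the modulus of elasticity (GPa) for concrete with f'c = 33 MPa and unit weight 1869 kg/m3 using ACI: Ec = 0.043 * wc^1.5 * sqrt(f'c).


Ec = 0.043 * 1869^1.5 * sqrt(33) / 1000
= 19.96 GPa

19.96


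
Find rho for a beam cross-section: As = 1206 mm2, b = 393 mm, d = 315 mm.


rho = As / (b * d)
= 1206 / (393 * 315)
= 0.0097

0.0097


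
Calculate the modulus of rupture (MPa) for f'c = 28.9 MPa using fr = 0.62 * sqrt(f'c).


fr = 0.62 * sqrt(28.9)
= 3.333 MPa

3.333


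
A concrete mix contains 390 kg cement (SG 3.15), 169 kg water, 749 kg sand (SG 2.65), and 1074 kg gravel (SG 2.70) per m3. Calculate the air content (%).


Vol cement = 390 / (3.15 * 1000) = 0.12381 m3
Vol water = 169 / 1000 = 0.169 m3
Vol sand = 749 / (2.65 * 1000) = 0.282642 m3
Vol gravel = 1074 / (2.70 * 1000) = 0.397778 m3
Total solid + water volume = 0.973229 m3
Air = (1 - 0.973229) * 100 = 2.68%

2.68


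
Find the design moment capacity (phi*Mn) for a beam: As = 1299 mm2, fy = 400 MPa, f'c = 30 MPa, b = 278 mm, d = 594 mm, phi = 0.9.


a = As * fy / (0.85 * f'c * b)
= 1299 * 400 / (0.85 * 30 * 278)
= 73.2967 mm
Mn = As * fy * (d - a/2) / 10^6
= 289.5999 kN-m
phi*Mn = 0.9 * 289.5999 = 260.64 kN-m

260.64


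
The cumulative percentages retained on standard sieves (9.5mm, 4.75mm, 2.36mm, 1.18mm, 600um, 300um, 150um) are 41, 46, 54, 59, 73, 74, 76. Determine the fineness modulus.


FM = sum(cumulative % retained) / 100
= 423 / 100
= 4.23

4.23


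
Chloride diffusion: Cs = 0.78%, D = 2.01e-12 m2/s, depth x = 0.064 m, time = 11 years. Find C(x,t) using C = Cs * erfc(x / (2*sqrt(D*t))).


t_seconds = 11 * 365.25 * 24 * 3600 = 347133600.0 s
arg = 0.064 / (2 * sqrt(2.01e-12 * 347133600.0))
= 1.2114
erfc(1.2114) = 0.0867
C = 0.78 * 0.0867 = 0.0676%

0.0676


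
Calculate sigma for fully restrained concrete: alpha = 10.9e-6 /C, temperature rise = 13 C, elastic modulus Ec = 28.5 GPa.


sigma = alpha * dT * Ec
= 10.9e-6 * 13 * 28.5 * 1000
= 4.038 MPa

4.038


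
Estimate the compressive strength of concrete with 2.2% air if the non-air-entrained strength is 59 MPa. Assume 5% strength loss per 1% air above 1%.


Strength loss = (2.2 - 1) * 5 = 6.0%
f'c = 59 * (1 - 6.0/100)
= 55.46 MPa

55.46


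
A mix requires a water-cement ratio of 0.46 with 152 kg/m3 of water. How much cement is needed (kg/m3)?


Cement = water / (w/c)
= 152 / 0.46
= 330.4 kg/m3

330.4


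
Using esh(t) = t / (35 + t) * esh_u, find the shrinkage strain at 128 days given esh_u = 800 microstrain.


esh(128) = 128 / (35 + 128) * 800
= 128 / 163 * 800
= 628.2 microstrain

628.2


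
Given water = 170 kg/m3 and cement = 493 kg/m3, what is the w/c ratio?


w/c = water / cement
w/c = 170 / 493 = 0.345

0.345


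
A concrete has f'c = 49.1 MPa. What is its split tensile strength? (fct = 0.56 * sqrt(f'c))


fct = 0.56 * sqrt(49.1)
= 0.56 * 7.007
= 3.924 MPa

3.924


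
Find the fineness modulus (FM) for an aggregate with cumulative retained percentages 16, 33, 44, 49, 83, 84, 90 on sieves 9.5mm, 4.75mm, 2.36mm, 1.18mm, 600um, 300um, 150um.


FM = sum(cumulative % retained) / 100
= 399 / 100
= 3.99

3.99


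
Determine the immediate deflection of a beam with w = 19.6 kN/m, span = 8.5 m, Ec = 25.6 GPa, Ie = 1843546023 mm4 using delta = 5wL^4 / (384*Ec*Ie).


Convert: L = 8.5 m = 8500 mm, Ec = 25.6 GPa = 25600 MPa
delta = 5 * 19.6 * 8500^4 / (384 * 25600 * 1843546023)
= 28.23 mm

28.23


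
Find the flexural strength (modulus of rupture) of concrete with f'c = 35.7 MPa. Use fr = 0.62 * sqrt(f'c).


fr = 0.62 * sqrt(35.7)
= 3.704 MPa

3.704


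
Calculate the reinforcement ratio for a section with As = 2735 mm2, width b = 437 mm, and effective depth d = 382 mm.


rho = As / (b * d)
= 2735 / (437 * 382)
= 0.0164

0.0164


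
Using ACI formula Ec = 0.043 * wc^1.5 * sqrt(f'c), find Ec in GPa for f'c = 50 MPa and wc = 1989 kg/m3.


Ec = 0.043 * 1989^1.5 * sqrt(50) / 1000
= 26.97 GPa

26.97


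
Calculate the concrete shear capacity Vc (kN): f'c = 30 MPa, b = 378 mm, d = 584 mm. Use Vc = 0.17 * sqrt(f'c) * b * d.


Vc = 0.17 * sqrt(30) * 378 * 584 / 1000
= 205.55 kN

205.55


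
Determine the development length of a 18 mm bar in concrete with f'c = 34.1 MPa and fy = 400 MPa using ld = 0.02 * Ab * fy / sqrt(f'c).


Ab = pi * 18^2 / 4 = 254.469 mm2
ld = 0.02 * 254.469 * 400 / sqrt(34.1)
= 348.6 mm

348.6


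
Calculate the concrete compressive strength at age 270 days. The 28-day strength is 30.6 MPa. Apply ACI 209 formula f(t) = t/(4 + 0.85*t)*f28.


f(270) = 270 / (4 + 0.85 * 270) * 30.6
= 270 / 233.5 * 30.6
= 35.38 MPa

35.38


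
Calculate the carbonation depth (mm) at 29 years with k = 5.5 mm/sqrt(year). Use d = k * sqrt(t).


depth = k * sqrt(t)
= 5.5 * sqrt(29)
= 29.62 mm

29.62


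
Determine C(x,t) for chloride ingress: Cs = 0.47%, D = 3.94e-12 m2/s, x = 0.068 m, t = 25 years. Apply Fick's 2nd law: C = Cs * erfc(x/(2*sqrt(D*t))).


t_seconds = 25 * 365.25 * 24 * 3600 = 788940000.0 s
arg = 0.068 / (2 * sqrt(3.94e-12 * 788940000.0))
= 0.6098
erfc(0.6098) = 0.3885
C = 0.47 * 0.3885 = 0.1826%

0.1826


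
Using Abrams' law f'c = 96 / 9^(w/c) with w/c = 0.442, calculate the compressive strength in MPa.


f'c = 96 / 9^0.442
= 96 / 2.641
= 36.35 MPa

36.35


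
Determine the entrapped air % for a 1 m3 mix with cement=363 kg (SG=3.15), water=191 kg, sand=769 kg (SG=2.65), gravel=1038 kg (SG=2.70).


Vol cement = 363 / (3.15 * 1000) = 0.115238 m3
Vol water = 191 / 1000 = 0.191 m3
Vol sand = 769 / (2.65 * 1000) = 0.290189 m3
Vol gravel = 1038 / (2.70 * 1000) = 0.384444 m3
Total solid + water volume = 0.980871 m3
Air = (1 - 0.980871) * 100 = 1.91%

1.91


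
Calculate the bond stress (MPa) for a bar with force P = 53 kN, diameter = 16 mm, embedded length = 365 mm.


u = P / (pi * db * ld)
= 53 * 1000 / (pi * 16 * 365)
= 2.889 MPa

2.889


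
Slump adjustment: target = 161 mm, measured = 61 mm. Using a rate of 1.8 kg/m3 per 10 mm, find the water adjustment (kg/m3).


Difference = 161 - 61 = 100 mm
Water adjustment = 100 * 1.8 / 10 = 18.0 kg/m3

18.0


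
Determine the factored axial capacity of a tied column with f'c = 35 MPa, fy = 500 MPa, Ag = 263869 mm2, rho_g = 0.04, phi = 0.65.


Ast = rho * Ag = 0.04 * 263869 = 10554.76 mm2
phi*Pn = 0.65 * 0.80 * (0.85 * 35 * (263869 - 10554.76) + 500 * 10554.76) / 1000
= 6663.01 kN

6663.01


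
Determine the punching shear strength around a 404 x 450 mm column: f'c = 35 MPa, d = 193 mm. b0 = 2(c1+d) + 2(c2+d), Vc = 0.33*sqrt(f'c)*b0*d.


b0 = 2*(404 + 193) + 2*(450 + 193) = 2480 mm
Vc = 0.33 * sqrt(35) * 2480 * 193 / 1000
= 934.45 kN

934.45


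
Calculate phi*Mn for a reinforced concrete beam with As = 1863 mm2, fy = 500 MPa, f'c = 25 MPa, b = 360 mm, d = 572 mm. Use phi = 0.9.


a = As * fy / (0.85 * f'c * b)
= 1863 * 500 / (0.85 * 25 * 360)
= 121.7647 mm
Mn = As * fy * (d - a/2) / 10^6
= 476.1061 kN-m
phi*Mn = 0.9 * 476.1061 = 428.5 kN-m

428.5


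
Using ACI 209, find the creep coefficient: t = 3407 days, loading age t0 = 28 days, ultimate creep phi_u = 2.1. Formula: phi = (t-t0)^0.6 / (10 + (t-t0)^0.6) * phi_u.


dt = 3407 - 28 = 3379
phi = 3379^0.6 / (10 + 3379^0.6) * 2.1
= 1.951

1.951


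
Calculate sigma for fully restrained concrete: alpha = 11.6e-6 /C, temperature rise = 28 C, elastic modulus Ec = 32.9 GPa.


sigma = alpha * dT * Ec
= 11.6e-6 * 28 * 32.9 * 1000
= 10.686 MPa

10.686


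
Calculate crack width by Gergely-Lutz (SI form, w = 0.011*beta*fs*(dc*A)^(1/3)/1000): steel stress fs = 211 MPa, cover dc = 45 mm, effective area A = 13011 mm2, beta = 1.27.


w = 0.011 * beta * fs * (dc * A)^(1/3) / 1000
= 0.011 * 1.27 * 211 * (45 * 13011)^(1/3) / 1000
= 0.247 mm

0.247


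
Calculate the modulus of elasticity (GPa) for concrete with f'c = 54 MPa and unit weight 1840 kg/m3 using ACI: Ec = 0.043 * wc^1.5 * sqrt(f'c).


Ec = 0.043 * 1840^1.5 * sqrt(54) / 1000
= 24.94 GPa

24.94


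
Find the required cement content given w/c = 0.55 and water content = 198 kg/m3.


Cement = water / (w/c)
= 198 / 0.55
= 360.0 kg/m3

360.0


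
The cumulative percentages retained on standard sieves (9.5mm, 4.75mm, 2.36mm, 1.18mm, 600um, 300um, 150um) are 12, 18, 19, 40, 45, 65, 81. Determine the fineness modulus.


FM = sum(cumulative % retained) / 100
= 280 / 100
= 2.8

2.8


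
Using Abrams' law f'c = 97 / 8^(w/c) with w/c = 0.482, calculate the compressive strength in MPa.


f'c = 97 / 8^0.482
= 97 / 2.725
= 35.6 MPa

35.6


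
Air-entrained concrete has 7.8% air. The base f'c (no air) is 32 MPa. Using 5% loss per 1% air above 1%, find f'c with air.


Strength loss = (7.8 - 1) * 5 = 34.0%
f'c = 32 * (1 - 34.0/100)
= 21.12 MPa

21.12


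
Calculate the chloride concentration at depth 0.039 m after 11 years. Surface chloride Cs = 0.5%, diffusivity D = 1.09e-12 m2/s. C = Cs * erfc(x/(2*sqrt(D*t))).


t_seconds = 11 * 365.25 * 24 * 3600 = 347133600.0 s
arg = 0.039 / (2 * sqrt(1.09e-12 * 347133600.0))
= 1.0025
erfc(1.0025) = 0.1563
C = 0.5 * 0.1563 = 0.0781%

0.0781


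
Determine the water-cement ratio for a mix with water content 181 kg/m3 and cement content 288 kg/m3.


w/c = water / cement
w/c = 181 / 288 = 0.628

0.628


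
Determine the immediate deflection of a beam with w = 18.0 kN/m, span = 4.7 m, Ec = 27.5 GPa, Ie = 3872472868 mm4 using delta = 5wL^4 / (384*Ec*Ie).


Convert: L = 4.7 m = 4700 mm, Ec = 27.5 GPa = 27500 MPa
delta = 5 * 18.0 * 4700^4 / (384 * 27500 * 3872472868)
= 1.07 mm

1.07


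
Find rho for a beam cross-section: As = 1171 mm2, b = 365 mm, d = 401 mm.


rho = As / (b * d)
= 1171 / (365 * 401)
= 0.008

0.008


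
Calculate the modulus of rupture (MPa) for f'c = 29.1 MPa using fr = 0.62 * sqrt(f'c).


fr = 0.62 * sqrt(29.1)
= 3.345 MPa

3.345


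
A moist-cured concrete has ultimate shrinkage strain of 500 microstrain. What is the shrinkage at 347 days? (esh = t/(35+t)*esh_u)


esh(347) = 347 / (35 + 347) * 500
= 347 / 382 * 500
= 454.2 microstrain

454.2


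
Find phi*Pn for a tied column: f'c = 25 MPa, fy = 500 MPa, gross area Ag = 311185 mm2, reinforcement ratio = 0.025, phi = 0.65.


Ast = rho * Ag = 0.025 * 311185 = 7779.625 mm2
phi*Pn = 0.65 * 0.80 * (0.85 * 25 * (311185 - 7779.625) + 500 * 7779.625) / 1000
= 5375.33 kN

5375.33


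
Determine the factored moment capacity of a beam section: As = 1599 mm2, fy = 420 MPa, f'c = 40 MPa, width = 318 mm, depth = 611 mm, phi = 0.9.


a = As * fy / (0.85 * f'c * b)
= 1599 * 420 / (0.85 * 40 * 318)
= 62.1143 mm
Mn = As * fy * (d - a/2) / 10^6
= 389.478 kN-m
phi*Mn = 0.9 * 389.478 = 350.53 kN-m

350.53


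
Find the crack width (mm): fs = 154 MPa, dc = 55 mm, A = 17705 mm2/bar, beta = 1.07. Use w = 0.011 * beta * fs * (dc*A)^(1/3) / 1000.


w = 0.011 * beta * fs * (dc * A)^(1/3) / 1000
= 0.011 * 1.07 * 154 * (55 * 17705)^(1/3) / 1000
= 0.18 mm

0.18


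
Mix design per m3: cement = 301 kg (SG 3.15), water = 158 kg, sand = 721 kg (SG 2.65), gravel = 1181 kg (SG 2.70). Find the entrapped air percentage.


Vol cement = 301 / (3.15 * 1000) = 0.095556 m3
Vol water = 158 / 1000 = 0.158 m3
Vol sand = 721 / (2.65 * 1000) = 0.272075 m3
Vol gravel = 1181 / (2.70 * 1000) = 0.437407 m3
Total solid + water volume = 0.963038 m3
Air = (1 - 0.963038) * 100 = 3.7%

3.7


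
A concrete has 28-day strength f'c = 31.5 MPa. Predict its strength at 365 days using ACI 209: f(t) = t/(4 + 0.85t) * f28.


f(365) = 365 / (4 + 0.85 * 365) * 31.5
= 365 / 314.25 * 31.5
= 36.59 MPa

36.59


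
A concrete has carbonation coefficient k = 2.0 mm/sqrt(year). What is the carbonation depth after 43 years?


depth = k * sqrt(t)
= 2.0 * sqrt(43)
= 13.11 mm

13.11


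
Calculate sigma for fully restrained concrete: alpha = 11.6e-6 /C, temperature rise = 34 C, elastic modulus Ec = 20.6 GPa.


sigma = alpha * dT * Ec
= 11.6e-6 * 34 * 20.6 * 1000
= 8.125 MPa

8.125


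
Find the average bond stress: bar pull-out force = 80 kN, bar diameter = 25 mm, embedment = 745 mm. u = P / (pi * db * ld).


u = P / (pi * db * ld)
= 80 * 1000 / (pi * 25 * 745)
= 1.367 MPa

1.367


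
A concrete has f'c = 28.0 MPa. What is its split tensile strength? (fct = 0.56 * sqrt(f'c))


fct = 0.56 * sqrt(28.0)
= 0.56 * 5.292
= 2.963 MPa

2.963


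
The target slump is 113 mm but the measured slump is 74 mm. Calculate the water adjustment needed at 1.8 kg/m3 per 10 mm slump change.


Difference = 113 - 74 = 39 mm
Water adjustment = 39 * 1.8 / 10 = 7.0 kg/m3

7.0


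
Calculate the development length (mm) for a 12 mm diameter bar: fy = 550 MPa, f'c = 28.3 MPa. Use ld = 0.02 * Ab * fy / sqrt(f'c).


Ab = pi * 12^2 / 4 = 113.097 mm2
ld = 0.02 * 113.097 * 550 / sqrt(28.3)
= 233.9 mm

233.9


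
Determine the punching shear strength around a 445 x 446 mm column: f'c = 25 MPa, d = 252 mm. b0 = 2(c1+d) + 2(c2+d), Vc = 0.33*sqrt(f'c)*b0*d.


b0 = 2*(445 + 252) + 2*(446 + 252) = 2790 mm
Vc = 0.33 * sqrt(25) * 2790 * 252 / 1000
= 1160.08 kN

1160.08


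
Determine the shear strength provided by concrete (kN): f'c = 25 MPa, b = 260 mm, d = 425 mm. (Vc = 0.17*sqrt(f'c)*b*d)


Vc = 0.17 * sqrt(25) * 260 * 425 / 1000
= 93.93 kN

93.93


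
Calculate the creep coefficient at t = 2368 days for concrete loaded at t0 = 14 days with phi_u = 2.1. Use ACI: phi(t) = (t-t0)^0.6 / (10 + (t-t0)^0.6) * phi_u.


dt = 2368 - 14 = 2354
phi = 2354^0.6 / (10 + 2354^0.6) * 2.1
= 1.918

1.918


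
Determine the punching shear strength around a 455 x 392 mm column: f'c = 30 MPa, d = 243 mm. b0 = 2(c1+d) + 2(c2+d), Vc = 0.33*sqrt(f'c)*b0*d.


b0 = 2*(455 + 243) + 2*(392 + 243) = 2666 mm
Vc = 0.33 * sqrt(30) * 2666 * 243 / 1000
= 1170.96 kN

1170.96


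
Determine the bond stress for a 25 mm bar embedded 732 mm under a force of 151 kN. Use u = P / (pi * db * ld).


u = P / (pi * db * ld)
= 151 * 1000 / (pi * 25 * 732)
= 2.626 MPa

2.626


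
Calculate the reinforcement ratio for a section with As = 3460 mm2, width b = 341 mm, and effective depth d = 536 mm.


rho = As / (b * d)
= 3460 / (341 * 536)
= 0.0189

0.0189


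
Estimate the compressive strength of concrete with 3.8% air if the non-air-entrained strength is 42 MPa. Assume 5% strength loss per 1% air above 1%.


Strength loss = (3.8 - 1) * 5 = 14.0%
f'c = 42 * (1 - 14.0/100)
= 36.12 MPa

36.12


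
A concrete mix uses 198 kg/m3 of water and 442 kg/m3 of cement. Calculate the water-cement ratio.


w/c = water / cement
w/c = 198 / 442 = 0.448

0.448


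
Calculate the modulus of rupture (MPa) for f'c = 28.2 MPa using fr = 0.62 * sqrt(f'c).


fr = 0.62 * sqrt(28.2)
= 3.292 MPa

3.292


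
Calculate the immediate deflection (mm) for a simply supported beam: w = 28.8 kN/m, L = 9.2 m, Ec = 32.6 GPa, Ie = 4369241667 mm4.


Convert: L = 9.2 m = 9200 mm, Ec = 32.6 GPa = 32600 MPa
delta = 5 * 28.8 * 9200^4 / (384 * 32600 * 4369241667)
= 18.86 mm

18.86


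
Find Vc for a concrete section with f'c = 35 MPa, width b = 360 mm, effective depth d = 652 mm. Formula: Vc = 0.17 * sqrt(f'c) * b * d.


Vc = 0.17 * sqrt(35) * 360 * 652 / 1000
= 236.07 kN

236.07


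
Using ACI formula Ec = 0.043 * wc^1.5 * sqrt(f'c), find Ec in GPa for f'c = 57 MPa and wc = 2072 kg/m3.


Ec = 0.043 * 2072^1.5 * sqrt(57) / 1000
= 30.62 GPa

30.62


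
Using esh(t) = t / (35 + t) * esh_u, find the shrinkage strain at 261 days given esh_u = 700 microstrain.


esh(261) = 261 / (35 + 261) * 700
= 261 / 296 * 700
= 617.2 microstrain

617.2


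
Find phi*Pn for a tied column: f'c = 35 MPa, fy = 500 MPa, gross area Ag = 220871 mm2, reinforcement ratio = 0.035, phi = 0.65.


Ast = rho * Ag = 0.035 * 220871 = 7730.485 mm2
phi*Pn = 0.65 * 0.80 * (0.85 * 35 * (220871 - 7730.485) + 500 * 7730.485) / 1000
= 5307.21 kN

5307.21


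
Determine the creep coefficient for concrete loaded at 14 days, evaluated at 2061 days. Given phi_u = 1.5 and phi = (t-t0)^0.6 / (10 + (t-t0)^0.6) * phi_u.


dt = 2061 - 14 = 2047
phi = 2047^0.6 / (10 + 2047^0.6) * 1.5
= 1.36

1.36


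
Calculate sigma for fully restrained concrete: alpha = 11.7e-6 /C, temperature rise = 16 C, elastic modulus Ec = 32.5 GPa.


sigma = alpha * dT * Ec
= 11.7e-6 * 16 * 32.5 * 1000
= 6.084 MPa

6.084


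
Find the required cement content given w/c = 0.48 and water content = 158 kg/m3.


Cement = water / (w/c)
= 158 / 0.48
= 329.2 kg/m3

329.2


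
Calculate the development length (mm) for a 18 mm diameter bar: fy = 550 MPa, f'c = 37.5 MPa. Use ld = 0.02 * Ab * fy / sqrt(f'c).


Ab = pi * 18^2 / 4 = 254.469 mm2
ld = 0.02 * 254.469 * 550 / sqrt(37.5)
= 457.1 mm

457.1


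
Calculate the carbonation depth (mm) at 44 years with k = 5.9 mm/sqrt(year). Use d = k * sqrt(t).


depth = k * sqrt(t)
= 5.9 * sqrt(44)
= 39.14 mm

39.14


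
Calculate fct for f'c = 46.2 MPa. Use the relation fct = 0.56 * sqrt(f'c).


fct = 0.56 * sqrt(46.2)
= 0.56 * 6.797
= 3.806 MPa

3.806


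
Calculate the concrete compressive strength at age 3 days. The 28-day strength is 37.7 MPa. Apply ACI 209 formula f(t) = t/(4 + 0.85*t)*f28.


f(3) = 3 / (4 + 0.85 * 3) * 37.7
= 3 / 6.55 * 37.7
= 17.27 MPa

17.27


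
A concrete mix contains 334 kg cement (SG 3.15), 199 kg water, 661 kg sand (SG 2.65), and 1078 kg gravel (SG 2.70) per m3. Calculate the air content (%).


Vol cement = 334 / (3.15 * 1000) = 0.106032 m3
Vol water = 199 / 1000 = 0.199 m3
Vol sand = 661 / (2.65 * 1000) = 0.249434 m3
Vol gravel = 1078 / (2.70 * 1000) = 0.399259 m3
Total solid + water volume = 0.953725 m3
Air = (1 - 0.953725) * 100 = 4.63%

4.63


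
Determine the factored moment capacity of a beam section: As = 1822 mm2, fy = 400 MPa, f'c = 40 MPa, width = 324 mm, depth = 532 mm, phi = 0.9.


a = As * fy / (0.85 * f'c * b)
= 1822 * 400 / (0.85 * 40 * 324)
= 66.1583 mm
Mn = As * fy * (d - a/2) / 10^6
= 363.6135 kN-m
phi*Mn = 0.9 * 363.6135 = 327.25 kN-m

327.25


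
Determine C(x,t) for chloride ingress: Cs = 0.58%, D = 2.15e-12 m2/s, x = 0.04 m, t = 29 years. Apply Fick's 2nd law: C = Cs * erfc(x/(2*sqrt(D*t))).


t_seconds = 29 * 365.25 * 24 * 3600 = 915170400.0 s
arg = 0.04 / (2 * sqrt(2.15e-12 * 915170400.0))
= 0.4509
erfc(0.4509) = 0.5237
C = 0.58 * 0.5237 = 0.3038%

0.3038


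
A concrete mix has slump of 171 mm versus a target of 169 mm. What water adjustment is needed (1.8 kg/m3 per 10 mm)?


Difference = 169 - 171 = -2 mm
Water adjustment = -2 * 1.8 / 10 = -0.4 kg/m3

-0.4


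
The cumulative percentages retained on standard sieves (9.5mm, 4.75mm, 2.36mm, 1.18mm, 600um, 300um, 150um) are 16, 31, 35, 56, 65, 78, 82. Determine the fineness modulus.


FM = sum(cumulative % retained) / 100
= 363 / 100
= 3.63

3.63


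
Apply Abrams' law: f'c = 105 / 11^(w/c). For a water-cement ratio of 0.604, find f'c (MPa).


f'c = 105 / 11^0.604
= 105 / 4.256
= 24.67 MPa

24.67


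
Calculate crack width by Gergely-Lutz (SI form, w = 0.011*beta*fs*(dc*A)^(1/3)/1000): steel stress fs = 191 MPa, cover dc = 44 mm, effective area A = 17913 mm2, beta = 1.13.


w = 0.011 * beta * fs * (dc * A)^(1/3) / 1000
= 0.011 * 1.13 * 191 * (44 * 17913)^(1/3) / 1000
= 0.219 mm

0.219


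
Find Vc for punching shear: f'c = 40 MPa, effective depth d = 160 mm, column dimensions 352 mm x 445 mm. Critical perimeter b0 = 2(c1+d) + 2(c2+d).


b0 = 2*(352 + 160) + 2*(445 + 160) = 2234 mm
Vc = 0.33 * sqrt(40) * 2234 * 160 / 1000
= 746.01 kN

746.01


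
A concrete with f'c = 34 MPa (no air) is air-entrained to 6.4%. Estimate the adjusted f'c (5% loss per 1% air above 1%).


Strength loss = (6.4 - 1) * 5 = 27.0%
f'c = 34 * (1 - 27.0/100)
= 24.82 MPa

24.82


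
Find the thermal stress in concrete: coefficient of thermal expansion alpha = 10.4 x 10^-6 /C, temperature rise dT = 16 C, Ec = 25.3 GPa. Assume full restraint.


sigma = alpha * dT * Ec
= 10.4e-6 * 16 * 25.3 * 1000
= 4.21 MPa

4.21


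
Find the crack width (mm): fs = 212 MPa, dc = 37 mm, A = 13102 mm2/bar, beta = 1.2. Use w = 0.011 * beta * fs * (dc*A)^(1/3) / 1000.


w = 0.011 * beta * fs * (dc * A)^(1/3) / 1000
= 0.011 * 1.2 * 212 * (37 * 13102)^(1/3) / 1000
= 0.22 mm

0.22


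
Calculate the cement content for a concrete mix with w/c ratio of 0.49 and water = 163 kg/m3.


Cement = water / (w/c)
= 163 / 0.49
= 332.7 kg/m3

332.7


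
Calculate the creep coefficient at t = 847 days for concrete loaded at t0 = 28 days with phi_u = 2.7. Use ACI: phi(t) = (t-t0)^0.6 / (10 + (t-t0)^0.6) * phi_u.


dt = 847 - 28 = 819
phi = 819^0.6 / (10 + 819^0.6) * 2.7
= 2.291

2.291


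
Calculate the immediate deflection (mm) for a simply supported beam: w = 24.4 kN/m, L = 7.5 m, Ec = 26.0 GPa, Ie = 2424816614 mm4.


Convert: L = 7.5 m = 7500 mm, Ec = 26.0 GPa = 26000 MPa
delta = 5 * 24.4 * 7500^4 / (384 * 26000 * 2424816614)
= 15.94 mm

15.94


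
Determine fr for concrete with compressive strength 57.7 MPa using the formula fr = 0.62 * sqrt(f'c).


fr = 0.62 * sqrt(57.7)
= 4.71 MPa

4.71


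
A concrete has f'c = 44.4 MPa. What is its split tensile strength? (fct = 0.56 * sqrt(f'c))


fct = 0.56 * sqrt(44.4)
= 0.56 * 6.663
= 3.731 MPa

3.731


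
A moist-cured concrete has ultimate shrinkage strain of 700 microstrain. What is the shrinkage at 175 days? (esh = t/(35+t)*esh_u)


esh(175) = 175 / (35 + 175) * 700
= 175 / 210 * 700
= 583.3 microstrain

583.3


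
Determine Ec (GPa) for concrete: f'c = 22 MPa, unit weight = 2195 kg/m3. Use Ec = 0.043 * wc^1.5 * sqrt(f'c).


Ec = 0.043 * 2195^1.5 * sqrt(22) / 1000
= 20.74 GPa

20.74


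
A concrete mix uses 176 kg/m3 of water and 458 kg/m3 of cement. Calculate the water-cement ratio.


w/c = water / cement
w/c = 176 / 458 = 0.384

0.384


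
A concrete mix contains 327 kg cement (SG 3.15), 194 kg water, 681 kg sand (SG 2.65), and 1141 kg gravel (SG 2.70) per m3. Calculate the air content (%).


Vol cement = 327 / (3.15 * 1000) = 0.10381 m3
Vol water = 194 / 1000 = 0.194 m3
Vol sand = 681 / (2.65 * 1000) = 0.256981 m3
Vol gravel = 1141 / (2.70 * 1000) = 0.422593 m3
Total solid + water volume = 0.977383 m3
Air = (1 - 0.977383) * 100 = 2.26%

2.26


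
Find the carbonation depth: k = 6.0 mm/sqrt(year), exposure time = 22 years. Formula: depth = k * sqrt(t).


depth = k * sqrt(t)
= 6.0 * sqrt(22)
= 28.14 mm

28.14


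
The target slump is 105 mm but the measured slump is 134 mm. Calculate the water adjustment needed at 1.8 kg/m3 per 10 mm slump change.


Difference = 105 - 134 = -29 mm
Water adjustment = -29 * 1.8 / 10 = -5.2 kg/m3

-5.2


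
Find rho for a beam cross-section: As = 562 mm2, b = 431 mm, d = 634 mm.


rho = As / (b * d)
= 562 / (431 * 634)
= 0.0021

0.0021


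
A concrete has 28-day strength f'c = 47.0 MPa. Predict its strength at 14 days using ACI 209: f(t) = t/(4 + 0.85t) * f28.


f(14) = 14 / (4 + 0.85 * 14) * 47.0
= 14 / 15.9 * 47.0
= 41.38 MPa

41.38


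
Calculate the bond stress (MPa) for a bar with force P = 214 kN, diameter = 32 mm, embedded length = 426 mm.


u = P / (pi * db * ld)
= 214 * 1000 / (pi * 32 * 426)
= 4.997 MPa

4.997


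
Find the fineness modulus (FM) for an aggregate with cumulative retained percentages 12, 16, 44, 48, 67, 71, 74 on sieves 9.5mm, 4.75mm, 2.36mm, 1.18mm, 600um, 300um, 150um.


FM = sum(cumulative % retained) / 100
= 332 / 100
= 3.32

3.32


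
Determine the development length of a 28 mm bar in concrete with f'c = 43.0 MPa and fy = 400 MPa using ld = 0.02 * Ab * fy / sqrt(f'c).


Ab = pi * 28^2 / 4 = 615.752 mm2
ld = 0.02 * 615.752 * 400 / sqrt(43.0)
= 751.2 mm

751.2


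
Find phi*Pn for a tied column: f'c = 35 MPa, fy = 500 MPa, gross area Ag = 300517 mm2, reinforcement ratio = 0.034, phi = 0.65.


Ast = rho * Ag = 0.034 * 300517 = 10217.578 mm2
phi*Pn = 0.65 * 0.80 * (0.85 * 35 * (300517 - 10217.578) + 500 * 10217.578) / 1000
= 7147.5 kN

7147.5


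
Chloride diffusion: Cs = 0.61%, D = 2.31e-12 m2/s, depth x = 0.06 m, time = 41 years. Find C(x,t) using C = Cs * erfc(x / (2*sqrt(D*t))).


t_seconds = 41 * 365.25 * 24 * 3600 = 1293861600.0 s
arg = 0.06 / (2 * sqrt(2.31e-12 * 1293861600.0))
= 0.5487
erfc(0.5487) = 0.4377
C = 0.61 * 0.4377 = 0.267%

0.267


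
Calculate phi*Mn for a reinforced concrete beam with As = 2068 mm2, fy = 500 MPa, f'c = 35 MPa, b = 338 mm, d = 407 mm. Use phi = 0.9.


a = As * fy / (0.85 * f'c * b)
= 2068 * 500 / (0.85 * 35 * 338)
= 102.8293 mm
Mn = As * fy * (d - a/2) / 10^6
= 367.6753 kN-m
phi*Mn = 0.9 * 367.6753 = 330.91 kN-m

330.91


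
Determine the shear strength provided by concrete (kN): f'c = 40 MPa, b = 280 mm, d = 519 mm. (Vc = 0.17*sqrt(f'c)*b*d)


Vc = 0.17 * sqrt(40) * 280 * 519 / 1000
= 156.24 kN

156.24


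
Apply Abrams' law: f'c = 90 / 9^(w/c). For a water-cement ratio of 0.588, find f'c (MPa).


f'c = 90 / 9^0.588
= 90 / 3.64
= 24.73 MPa

24.73


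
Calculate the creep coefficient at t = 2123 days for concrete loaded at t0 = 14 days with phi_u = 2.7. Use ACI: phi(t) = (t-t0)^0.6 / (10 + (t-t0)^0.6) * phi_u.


dt = 2123 - 14 = 2109
phi = 2109^0.6 / (10 + 2109^0.6) * 2.7
= 2.452

2.452


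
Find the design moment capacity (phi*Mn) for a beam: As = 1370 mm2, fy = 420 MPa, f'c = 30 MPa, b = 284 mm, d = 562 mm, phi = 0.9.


a = As * fy / (0.85 * f'c * b)
= 1370 * 420 / (0.85 * 30 * 284)
= 79.4532 mm
Mn = As * fy * (d - a/2) / 10^6
= 300.5161 kN-m
phi*Mn = 0.9 * 300.5161 = 270.46 kN-m

270.46


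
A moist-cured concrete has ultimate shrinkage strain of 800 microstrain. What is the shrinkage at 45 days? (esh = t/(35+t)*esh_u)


esh(45) = 45 / (35 + 45) * 800
= 45 / 80 * 800
= 450.0 microstrain

450.0


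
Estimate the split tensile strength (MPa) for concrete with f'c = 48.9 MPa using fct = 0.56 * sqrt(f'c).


fct = 0.56 * sqrt(48.9)
= 0.56 * 6.993
= 3.916 MPa

3.916


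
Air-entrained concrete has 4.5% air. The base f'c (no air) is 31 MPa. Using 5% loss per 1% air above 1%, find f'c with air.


Strength loss = (4.5 - 1) * 5 = 17.5%
f'c = 31 * (1 - 17.5/100)
= 25.57 MPa

25.57


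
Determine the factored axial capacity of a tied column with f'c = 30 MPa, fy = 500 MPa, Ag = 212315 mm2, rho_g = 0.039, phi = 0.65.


Ast = rho * Ag = 0.039 * 212315 = 8280.285 mm2
phi*Pn = 0.65 * 0.80 * (0.85 * 30 * (212315 - 8280.285) + 500 * 8280.285) / 1000
= 4858.37 kN

4858.37


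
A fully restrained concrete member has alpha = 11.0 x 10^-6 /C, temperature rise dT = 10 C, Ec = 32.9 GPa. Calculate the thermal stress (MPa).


sigma = alpha * dT * Ec
= 11.0e-6 * 10 * 32.9 * 1000
= 3.619 MPa

3.619


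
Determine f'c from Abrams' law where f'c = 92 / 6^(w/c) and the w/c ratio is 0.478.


f'c = 92 / 6^0.478
= 92 / 2.355
= 39.07 MPa

39.07


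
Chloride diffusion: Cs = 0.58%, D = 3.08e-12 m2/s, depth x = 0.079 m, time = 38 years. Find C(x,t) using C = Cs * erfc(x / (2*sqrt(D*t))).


t_seconds = 38 * 365.25 * 24 * 3600 = 1199188800.0 s
arg = 0.079 / (2 * sqrt(3.08e-12 * 1199188800.0))
= 0.6499
erfc(0.6499) = 0.358
C = 0.58 * 0.358 = 0.2076%

0.2076


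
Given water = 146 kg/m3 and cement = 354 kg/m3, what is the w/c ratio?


w/c = water / cement
w/c = 146 / 354 = 0.412

0.412


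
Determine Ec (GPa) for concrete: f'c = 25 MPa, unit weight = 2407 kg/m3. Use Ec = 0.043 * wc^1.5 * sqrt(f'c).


Ec = 0.043 * 2407^1.5 * sqrt(25) / 1000
= 25.39 GPa

25.39


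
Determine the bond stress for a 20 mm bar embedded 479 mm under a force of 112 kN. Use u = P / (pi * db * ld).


u = P / (pi * db * ld)
= 112 * 1000 / (pi * 20 * 479)
= 3.721 MPa

3.721


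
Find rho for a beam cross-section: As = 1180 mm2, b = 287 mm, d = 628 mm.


rho = As / (b * d)
= 1180 / (287 * 628)
= 0.0065

0.0065


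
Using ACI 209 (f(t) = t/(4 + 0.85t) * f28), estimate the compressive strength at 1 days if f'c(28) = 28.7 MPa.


f(1) = 1 / (4 + 0.85 * 1) * 28.7
= 1 / 4.85 * 28.7
= 5.92 MPa

5.92


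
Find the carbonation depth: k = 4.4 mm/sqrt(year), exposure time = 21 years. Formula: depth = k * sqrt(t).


depth = k * sqrt(t)
= 4.4 * sqrt(21)
= 20.16 mm

20.16


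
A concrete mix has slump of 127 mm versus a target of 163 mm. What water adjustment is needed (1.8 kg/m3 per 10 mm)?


Difference = 163 - 127 = 36 mm
Water adjustment = 36 * 1.8 / 10 = 6.5 kg/m3

6.5


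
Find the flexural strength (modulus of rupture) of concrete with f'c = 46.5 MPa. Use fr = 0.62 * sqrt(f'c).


fr = 0.62 * sqrt(46.5)
= 4.228 MPa

4.228


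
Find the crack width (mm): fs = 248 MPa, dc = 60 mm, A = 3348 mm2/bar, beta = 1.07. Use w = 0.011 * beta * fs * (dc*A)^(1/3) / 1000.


w = 0.011 * beta * fs * (dc * A)^(1/3) / 1000
= 0.011 * 1.07 * 248 * (60 * 3348)^(1/3) / 1000
= 0.171 mm

0.171


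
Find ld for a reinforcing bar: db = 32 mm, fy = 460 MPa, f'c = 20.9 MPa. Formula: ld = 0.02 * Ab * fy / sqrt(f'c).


Ab = pi * 32^2 / 4 = 804.248 mm2
ld = 0.02 * 804.248 * 460 / sqrt(20.9)
= 1618.5 mm

1618.5


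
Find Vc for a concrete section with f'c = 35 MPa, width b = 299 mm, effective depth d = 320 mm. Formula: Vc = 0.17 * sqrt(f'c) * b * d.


Vc = 0.17 * sqrt(35) * 299 * 320 / 1000
= 96.23 kN

96.23
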